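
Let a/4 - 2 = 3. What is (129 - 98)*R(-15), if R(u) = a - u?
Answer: 1085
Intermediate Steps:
a = 20 (a = 8 + 4*3 = 8 + 12 = 20)
R(u) = 20 - u
(129 - 98)*R(-15) = (129 - 98)*(20 - 1*(-15)) = 31*(20 + 15) = 31*35 = 1085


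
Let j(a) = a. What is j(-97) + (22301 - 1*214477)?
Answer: -192273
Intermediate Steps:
j(-97) + (22301 - 1*214477) = -97 + (22301 - 1*214477) = -97 + (22301 - 214477) = -97 - 192176 = -192273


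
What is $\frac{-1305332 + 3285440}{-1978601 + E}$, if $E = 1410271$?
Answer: $- \frac{990054}{284165} \approx -3.4841$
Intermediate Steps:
$\frac{-1305332 + 3285440}{-1978601 + E} = \frac{-1305332 + 3285440}{-1978601 + 1410271} = \frac{1980108}{-568330} = 1980108 \left(- \frac{1}{568330}\right) = - \frac{990054}{284165}$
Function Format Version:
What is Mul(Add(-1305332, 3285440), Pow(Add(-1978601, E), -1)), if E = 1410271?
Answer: Rational(-990054, 284165) ≈ -3.4841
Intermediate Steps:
Mul(Add(-1305332, 3285440), Pow(Add(-1978601, E), -1)) = Mul(Add(-1305332, 3285440), Pow(Add(-1978601, 1410271), -1)) = Mul(1980108, Pow(-568330, -1)) = Mul(1980108, Rational(-1, 568330)) = Rational(-990054, 284165)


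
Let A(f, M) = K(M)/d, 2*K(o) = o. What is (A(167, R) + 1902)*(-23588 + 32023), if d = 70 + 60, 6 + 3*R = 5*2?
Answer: 625693117/39 ≈ 1.6043e+7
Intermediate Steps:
R = 4/3 (R = -2 + (5*2)/3 = -2 + (⅓)*10 = -2 + 10/3 = 4/3 ≈ 1.3333)
d = 130
K(o) = o/2
A(f, M) = M/260 (A(f, M) = (M/2)/130 = (M/2)*(1/130) = M/260)
(A(167, R) + 1902)*(-23588 + 32023) = ((1/260)*(4/3) + 1902)*(-23588 + 32023) = (1/195 + 1902)*8435 = (370891/195)*8435 = 625693117/39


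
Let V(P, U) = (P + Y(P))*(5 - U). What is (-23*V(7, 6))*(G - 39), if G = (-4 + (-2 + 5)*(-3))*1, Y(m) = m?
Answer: -16744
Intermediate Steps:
G = -13 (G = (-4 + 3*(-3))*1 = (-4 - 9)*1 = -13*1 = -13)
V(P, U) = 2*P*(5 - U) (V(P, U) = (P + P)*(5 - U) = (2*P)*(5 - U) = 2*P*(5 - U))
(-23*V(7, 6))*(G - 39) = (-46*7*(5 - 1*6))*(-13 - 39) = -46*7*(5 - 6)*(-52) = -46*7*(-1)*(-52) = -23*(-14)*(-52) = 322*(-52) = -16744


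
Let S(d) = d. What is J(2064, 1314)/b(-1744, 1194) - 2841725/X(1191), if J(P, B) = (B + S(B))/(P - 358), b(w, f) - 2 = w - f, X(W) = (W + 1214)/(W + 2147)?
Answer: -2375600799700457/602310124 ≈ -3.9441e+6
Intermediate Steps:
X(W) = (1214 + W)/(2147 + W)
b(w, f) = 2 + w - f (b(w, f) = 2 + (w - f) = 2 + w - f)
J(P, B) = 2*B/(-358 + P) (J(P, B) = (B + B)/(P - 358) = (2*B)/(-358 + P) = 2*B/(-358 + P))
J(2064, 1314)/b(-1744, 1194) - 2841725/X(1191) = (2*1314/(-358 + 2064))/(2 - 1744 - 1*1194) - 2841725*(2147 + 1191)/(1214 + 1191) = (2*1314/1706)/(2 - 1744 - 1194) - 2841725/(2405/3338) = (2*1314*(1/1706))/(-2936) - 2841725/((1/3338)*2405) = (1314/853)*(-1/2936) - 2841725/2405/3338 = -657/1252204 - 2841725*3338/2405 = -657/1252204 - 1897135610/481 = -2375600799700457/602310124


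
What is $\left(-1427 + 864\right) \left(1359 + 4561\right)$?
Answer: $-3332960$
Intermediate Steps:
$\left(-1427 + 864\right) \left(1359 + 4561\right) = \left(-563\right) 5920 = -3332960$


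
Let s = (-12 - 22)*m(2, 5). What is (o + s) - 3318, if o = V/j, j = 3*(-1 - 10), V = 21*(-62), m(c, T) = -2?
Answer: -35316/11 ≈ -3210.5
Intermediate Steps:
V = -1302
j = -33 (j = 3*(-11) = -33)
o = 434/11 (o = -1302/(-33) = -1302*(-1/33) = 434/11 ≈ 39.455)
s = 68 (s = (-12 - 22)*(-2) = -34*(-2) = 68)
(o + s) - 3318 = (434/11 + 68) - 3318 = 1182/11 - 3318 = -35316/11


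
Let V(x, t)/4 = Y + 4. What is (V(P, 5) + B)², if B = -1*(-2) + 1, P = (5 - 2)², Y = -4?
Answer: 9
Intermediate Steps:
P = 9 (P = 3² = 9)
V(x, t) = 0 (V(x, t) = 4*(-4 + 4) = 4*0 = 0)
B = 3 (B = 2 + 1 = 3)
(V(P, 5) + B)² = (0 + 3)² = 3² = 9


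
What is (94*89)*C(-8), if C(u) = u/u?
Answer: 8366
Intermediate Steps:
C(u) = 1
(94*89)*C(-8) = (94*89)*1 = 8366*1 = 8366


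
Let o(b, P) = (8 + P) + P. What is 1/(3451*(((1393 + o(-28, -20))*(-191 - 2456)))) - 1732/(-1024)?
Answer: 5383254624205/3182709431552 ≈ 1.6914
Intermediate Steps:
o(b, P) = 8 + 2*P
1/(3451*(((1393 + o(-28, -20))*(-191 - 2456)))) - 1732/(-1024) = 1/(3451*(((1393 + (8 + 2*(-20)))*(-191 - 2456)))) - 1732/(-1024) = 1/(3451*(((1393 + (8 - 40))*(-2647)))) - 1732*(-1/1024) = 1/(3451*(((1393 - 32)*(-2647)))) + 433/256 = 1/(3451*((1361*(-2647)))) + 433/256 = (1/3451)/(-3602567) + 433/256 = (1/3451)*(-1/3602567) + 433/256 = -1/12432458717 + 433/256 = 5383254624205/3182709431552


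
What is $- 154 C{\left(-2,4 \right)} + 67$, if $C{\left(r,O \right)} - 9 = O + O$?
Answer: $-2551$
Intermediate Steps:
$C{\left(r,O \right)} = 9 + 2 O$ ($C{\left(r,O \right)} = 9 + \left(O + O\right) = 9 + 2 O$)
$- 154 C{\left(-2,4 \right)} + 67 = - 154 \left(9 + 2 \cdot 4\right) + 67 = - 154 \left(9 + 8\right) + 67 = \left(-154\right) 17 + 67 = -2618 + 67 = -2551$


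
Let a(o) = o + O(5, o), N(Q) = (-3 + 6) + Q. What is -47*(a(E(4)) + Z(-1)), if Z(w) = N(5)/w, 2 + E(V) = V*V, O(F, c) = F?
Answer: -517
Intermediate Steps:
E(V) = -2 + V**2 (E(V) = -2 + V*V = -2 + V**2)
N(Q) = 3 + Q
a(o) = 5 + o (a(o) = o + 5 = 5 + o)
Z(w) = 8/w (Z(w) = (3 + 5)/w = 8/w)
-47*(a(E(4)) + Z(-1)) = -47*((5 + (-2 + 4**2)) + 8/(-1)) = -47*((5 + (-2 + 16)) + 8*(-1)) = -47*((5 + 14) - 8) = -47*(19 - 8) = -47*11 = -517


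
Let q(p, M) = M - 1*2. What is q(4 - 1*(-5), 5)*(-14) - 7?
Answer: -49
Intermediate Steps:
q(p, M) = -2 + M (q(p, M) = M - 2 = -2 + M)
q(4 - 1*(-5), 5)*(-14) - 7 = (-2 + 5)*(-14) - 7 = 3*(-14) - 7 = -42 - 7 = -49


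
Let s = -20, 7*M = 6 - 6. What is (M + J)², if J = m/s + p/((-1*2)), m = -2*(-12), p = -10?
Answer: 361/25 ≈ 14.440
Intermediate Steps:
M = 0 (M = (6 - 6)/7 = (⅐)*0 = 0)
m = 24
J = 19/5 (J = 24/(-20) - 10/((-1*2)) = 24*(-1/20) - 10/(-2) = -6/5 - 10*(-½) = -6/5 + 5 = 19/5 ≈ 3.8000)
(M + J)² = (0 + 19/5)² = (19/5)² = 361/25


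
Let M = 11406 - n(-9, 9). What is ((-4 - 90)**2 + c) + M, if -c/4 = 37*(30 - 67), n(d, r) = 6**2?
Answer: 25682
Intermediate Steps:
n(d, r) = 36
c = 5476 (c = -148*(30 - 67) = -148*(-37) = -4*(-1369) = 5476)
M = 11370 (M = 11406 - 1*36 = 11406 - 36 = 11370)
((-4 - 90)**2 + c) + M = ((-4 - 90)**2 + 5476) + 11370 = ((-94)**2 + 5476) + 11370 = (8836 + 5476) + 11370 = 14312 + 11370 = 25682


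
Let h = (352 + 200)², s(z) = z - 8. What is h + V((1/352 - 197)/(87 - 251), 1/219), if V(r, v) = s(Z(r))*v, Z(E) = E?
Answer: 1284066402549/4214144 ≈ 3.0470e+5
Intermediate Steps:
s(z) = -8 + z
h = 304704 (h = 552² = 304704)
V(r, v) = v*(-8 + r) (V(r, v) = (-8 + r)*v = v*(-8 + r))
h + V((1/352 - 197)/(87 - 251), 1/219) = 304704 + (-8 + (1/352 - 197)/(87 - 251))/219 = 304704 + (-8 + (1/352 - 197)/(-164))/219 = 304704 + (-8 - 69343/352*(-1/164))/219 = 304704 + (-8 + 69343/57728)/219 = 304704 + (1/219)*(-392481/57728) = 304704 - 130827/4214144 = 1284066402549/4214144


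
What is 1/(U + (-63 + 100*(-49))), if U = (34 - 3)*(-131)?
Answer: -1/9024 ≈ -0.00011082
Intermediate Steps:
U = -4061 (U = 31*(-131) = -4061)
1/(U + (-63 + 100*(-49))) = 1/(-4061 + (-63 + 100*(-49))) = 1/(-4061 + (-63 - 4900)) = 1/(-4061 - 4963) = 1/(-9024) = -1/9024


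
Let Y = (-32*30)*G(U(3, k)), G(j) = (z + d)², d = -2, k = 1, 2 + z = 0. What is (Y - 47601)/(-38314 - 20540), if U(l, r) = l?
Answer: 20987/19618 ≈ 1.0698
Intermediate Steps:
z = -2 (z = -2 + 0 = -2)
G(j) = 16 (G(j) = (-2 - 2)² = (-4)² = 16)
Y = -15360 (Y = -32*30*16 = -960*16 = -15360)
(Y - 47601)/(-38314 - 20540) = (-15360 - 47601)/(-38314 - 20540) = -62961/(-58854) = -62961*(-1/58854) = 20987/19618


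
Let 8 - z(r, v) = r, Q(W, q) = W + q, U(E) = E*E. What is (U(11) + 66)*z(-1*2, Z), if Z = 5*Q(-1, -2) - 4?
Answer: 1870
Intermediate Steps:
U(E) = E²
Z = -19 (Z = 5*(-1 - 2) - 4 = 5*(-3) - 4 = -15 - 4 = -19)
z(r, v) = 8 - r
(U(11) + 66)*z(-1*2, Z) = (11² + 66)*(8 - (-1)*2) = (121 + 66)*(8 - 1*(-2)) = 187*(8 + 2) = 187*10 = 1870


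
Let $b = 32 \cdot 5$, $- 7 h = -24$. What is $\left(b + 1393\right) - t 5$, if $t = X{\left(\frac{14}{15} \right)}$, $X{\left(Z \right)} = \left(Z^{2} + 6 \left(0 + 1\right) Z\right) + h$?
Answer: $\frac{473603}{315} \approx 1503.5$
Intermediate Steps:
$h = \frac{24}{7}$ ($h = \left(- \frac{1}{7}\right) \left(-24\right) = \frac{24}{7} \approx 3.4286$)
$X{\left(Z \right)} = \frac{24}{7} + Z^{2} + 6 Z$ ($X{\left(Z \right)} = \left(Z^{2} + 6 \left(0 + 1\right) Z\right) + \frac{24}{7} = \left(Z^{2} + 6 \cdot 1 Z\right) + \frac{24}{7} = \left(Z^{2} + 6 Z\right) + \frac{24}{7} = \frac{24}{7} + Z^{2} + 6 Z$)
$t = \frac{15592}{1575}$ ($t = \frac{24}{7} + \left(\frac{14}{15}\right)^{2} + 6 \cdot \frac{14}{15} = \frac{24}{7} + \frac{196}{225} + \frac{28}{5} = \frac{15592}{1575} \approx 9.8997$)
$b = 160$
$\left(b + 1393\right) - t 5 = \left(160 + 1393\right) - \frac{15592}{1575} \cdot 5 = 1553 - \frac{15592}{315} = \frac{473603}{315}$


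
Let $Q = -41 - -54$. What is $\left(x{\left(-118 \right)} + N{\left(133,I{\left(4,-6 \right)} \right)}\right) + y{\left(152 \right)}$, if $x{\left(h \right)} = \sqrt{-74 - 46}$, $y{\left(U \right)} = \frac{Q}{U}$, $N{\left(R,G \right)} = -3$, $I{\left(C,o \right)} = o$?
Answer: $- \frac{443}{152} + 2 i \sqrt{30} \approx -2.9145 + 10.954 i$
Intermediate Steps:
$Q = 13$ ($Q = -41 + 54 = 13$)
$y{\left(U \right)} = \frac{13}{U}$
$x{\left(h \right)} = 2 i \sqrt{30}$ ($x{\left(h \right)} = \sqrt{-120} = 2 i \sqrt{30}$)
$\left(x{\left(-118 \right)} + N{\left(133,I{\left(4,-6 \right)} \right)}\right) + y{\left(152 \right)} = \left(2 i \sqrt{30} - 3\right) + \frac{13}{152} = \left(-3 + 2 i \sqrt{30}\right) + 13 \cdot \frac{1}{152} = \left(-3 + 2 i \sqrt{30}\right) + \frac{13}{152} = - \frac{443}{152} + 2 i \sqrt{30}$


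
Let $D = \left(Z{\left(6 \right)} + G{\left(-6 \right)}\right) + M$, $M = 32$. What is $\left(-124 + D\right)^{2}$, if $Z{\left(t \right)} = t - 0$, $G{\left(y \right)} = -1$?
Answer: $7569$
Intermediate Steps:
$Z{\left(t \right)} = t$ ($Z{\left(t \right)} = t + 0 = t$)
$D = 37$ ($D = \left(6 - 1\right) + 32 = 5 + 32 = 37$)
$\left(-124 + D\right)^{2} = \left(-124 + 37\right)^{2} = \left(-87\right)^{2} = 7569$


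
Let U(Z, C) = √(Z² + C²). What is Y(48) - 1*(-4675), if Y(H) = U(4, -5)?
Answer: 4675 + √41 ≈ 4681.4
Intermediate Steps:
U(Z, C) = √(C² + Z²)
Y(H) = √41 (Y(H) = √((-5)² + 4²) = √(25 + 16) = √41)
Y(48) - 1*(-4675) = √41 - 1*(-4675) = √41 + 4675 = 4675 + √41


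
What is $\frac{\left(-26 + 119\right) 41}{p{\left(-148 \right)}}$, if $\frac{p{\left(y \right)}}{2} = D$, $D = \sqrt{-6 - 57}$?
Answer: $- \frac{1271 i \sqrt{7}}{14} \approx - 240.2 i$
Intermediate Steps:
$D = 3 i \sqrt{7}$ ($D = \sqrt{-63} = 3 i \sqrt{7} \approx 7.9373 i$)
$p{\left(y \right)} = 6 i \sqrt{7}$ ($p{\left(y \right)} = 2 \cdot 3 i \sqrt{7} = 6 i \sqrt{7}$)
$\frac{\left(-26 + 119\right) 41}{p{\left(-148 \right)}} = \frac{\left(-26 + 119\right) 41}{6 i \sqrt{7}} = 93 \cdot 41 \left(- \frac{i \sqrt{7}}{42}\right) = 3813 \left(- \frac{i \sqrt{7}}{42}\right) = - \frac{1271 i \sqrt{7}}{14}$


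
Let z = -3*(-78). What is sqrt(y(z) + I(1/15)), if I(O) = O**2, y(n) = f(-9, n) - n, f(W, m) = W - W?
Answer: I*sqrt(52649)/15 ≈ 15.297*I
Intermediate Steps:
f(W, m) = 0
z = 234
y(n) = -n (y(n) = 0 - n = -n)
sqrt(y(z) + I(1/15)) = sqrt(-1*234 + (1/15)**2) = sqrt(-234 + (1/15)**2) = sqrt(-234 + 1/225) = sqrt(-52649/225) = I*sqrt(52649)/15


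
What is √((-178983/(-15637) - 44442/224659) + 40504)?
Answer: 5*√20000138879063221234285/3512992783 ≈ 201.28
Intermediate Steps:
√((-178983/(-15637) - 44442/224659) + 40504) = √((-178983*(-1/15637) - 44442*1/224659) + 40504) = √((178983/15637 - 44442/224659) + 40504) = √(39515202243/3512992783 + 40504) = √(142329774884875/3512992783) = 5*√20000138879063221234285/3512992783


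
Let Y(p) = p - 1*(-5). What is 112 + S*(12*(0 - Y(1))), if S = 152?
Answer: -10832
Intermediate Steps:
Y(p) = 5 + p (Y(p) = p + 5 = 5 + p)
112 + S*(12*(0 - Y(1))) = 112 + 152*(12*(0 - (5 + 1))) = 112 + 152*(12*(0 - 1*6)) = 112 + 152*(12*(0 - 6)) = 112 + 152*(12*(-6)) = 112 + 152*(-72) = 112 - 10944 = -10832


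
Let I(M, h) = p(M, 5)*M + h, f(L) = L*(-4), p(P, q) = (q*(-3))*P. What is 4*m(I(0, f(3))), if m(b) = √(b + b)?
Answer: 8*I*√6 ≈ 19.596*I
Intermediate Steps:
p(P, q) = -3*P*q (p(P, q) = (-3*q)*P = -3*P*q)
f(L) = -4*L
I(M, h) = h - 15*M² (I(M, h) = (-3*M*5)*M + h = (-15*M)*M + h = -15*M² + h = h - 15*M²)
m(b) = √2*√b (m(b) = √(2*b) = √2*√b)
4*m(I(0, f(3))) = 4*(√2*√(-4*3 - 15*0²)) = 4*(√2*√(-12 - 15*0)) = 4*(√2*√(-12 + 0)) = 4*(√2*√(-12)) = 4*(√2*(2*I*√3)) = 4*(2*I*√6) = 8*I*√6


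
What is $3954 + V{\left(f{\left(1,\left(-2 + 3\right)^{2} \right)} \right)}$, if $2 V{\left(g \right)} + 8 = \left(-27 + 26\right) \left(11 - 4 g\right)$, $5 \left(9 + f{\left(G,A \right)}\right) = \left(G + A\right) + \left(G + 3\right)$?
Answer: $\frac{39289}{10} \approx 3928.9$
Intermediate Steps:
$f{\left(G,A \right)} = - \frac{42}{5} + \frac{A}{5} + \frac{2 G}{5}$ ($f{\left(G,A \right)} = -9 + \frac{\left(G + A\right) + \left(G + 3\right)}{5} = -9 + \frac{\left(A + G\right) + \left(3 + G\right)}{5} = -9 + \frac{3 + A + 2 G}{5} = -9 + \left(\frac{3}{5} + \frac{A}{5} + \frac{2 G}{5}\right) = - \frac{42}{5} + \frac{A}{5} + \frac{2 G}{5}$)
$V{\left(g \right)} = - \frac{19}{2} + 2 g$ ($V{\left(g \right)} = -4 + \frac{\left(-27 + 26\right) \left(11 - 4 g\right)}{2} = -4 + \frac{\left(-1\right) \left(11 - 4 g\right)}{2} = -4 + \frac{-11 + 4 g}{2} = -4 + \left(- \frac{11}{2} + 2 g\right) = - \frac{19}{2} + 2 g$)
$3954 + V{\left(f{\left(1,\left(-2 + 3\right)^{2} \right)} \right)} = 3954 + \left(- \frac{19}{2} + 2 \left(- \frac{42}{5} + \frac{\left(-2 + 3\right)^{2}}{5} + \frac{2}{5} \cdot 1\right)\right) = 3954 + \left(- \frac{19}{2} + 2 \left(- \frac{42}{5} + \frac{1^{2}}{5} + \frac{2}{5}\right)\right) = 3954 + \left(- \frac{19}{2} + 2 \left(- \frac{42}{5} + \frac{1}{5} \cdot 1 + \frac{2}{5}\right)\right) = 3954 + \left(- \frac{19}{2} + 2 \left(- \frac{42}{5} + \frac{1}{5} + \frac{2}{5}\right)\right) = 3954 + \left(- \frac{19}{2} + 2 \left(- \frac{39}{5}\right)\right) = 3954 - \frac{251}{10} = \frac{39289}{10}$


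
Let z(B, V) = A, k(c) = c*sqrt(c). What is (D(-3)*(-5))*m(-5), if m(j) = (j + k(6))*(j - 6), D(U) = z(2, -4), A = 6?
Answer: -1650 + 1980*sqrt(6) ≈ 3200.0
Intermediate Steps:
k(c) = c**(3/2)
z(B, V) = 6
D(U) = 6
m(j) = (-6 + j)*(j + 6*sqrt(6)) (m(j) = (j + 6**(3/2))*(j - 6) = (j + 6*sqrt(6))*(-6 + j) = (-6 + j)*(j + 6*sqrt(6)))
(D(-3)*(-5))*m(-5) = (6*(-5))*((-5)**2 - 36*sqrt(6) - 6*(-5) + 6*(-5)*sqrt(6)) = -30*(25 - 36*sqrt(6) + 30 - 30*sqrt(6)) = -30*(55 - 66*sqrt(6)) = -1650 + 1980*sqrt(6)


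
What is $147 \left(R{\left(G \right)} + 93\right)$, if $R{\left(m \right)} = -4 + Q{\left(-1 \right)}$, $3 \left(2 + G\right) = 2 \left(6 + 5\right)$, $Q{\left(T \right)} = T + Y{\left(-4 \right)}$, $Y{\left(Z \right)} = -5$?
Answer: $12201$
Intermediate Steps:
$Q{\left(T \right)} = -5 + T$ ($Q{\left(T \right)} = T - 5 = -5 + T$)
$G = \frac{16}{3}$ ($G = -2 + \frac{2 \left(6 + 5\right)}{3} = -2 + \frac{2 \cdot 11}{3} = -2 + \frac{1}{3} \cdot 22 = -2 + \frac{22}{3} = \frac{16}{3} \approx 5.3333$)
$R{\left(m \right)} = -10$ ($R{\left(m \right)} = -4 - 6 = -10$)
$147 \left(R{\left(G \right)} + 93\right) = 147 \left(-10 + 93\right) = 147 \cdot 83 = 12201$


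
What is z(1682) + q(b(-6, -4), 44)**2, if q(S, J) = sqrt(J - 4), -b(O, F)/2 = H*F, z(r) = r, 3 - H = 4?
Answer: 1722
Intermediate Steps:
H = -1 (H = 3 - 1*4 = 3 - 4 = -1)
b(O, F) = 2*F (b(O, F) = -(-2)*F = 2*F)
q(S, J) = sqrt(-4 + J)
z(1682) + q(b(-6, -4), 44)**2 = 1682 + (sqrt(-4 + 44))**2 = 1682 + (sqrt(40))**2 = 1682 + (2*sqrt(10))**2 = 1682 + 40 = 1722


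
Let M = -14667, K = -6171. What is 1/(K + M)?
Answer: -1/20838 ≈ -4.7989e-5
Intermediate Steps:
1/(K + M) = 1/(-6171 - 14667) = 1/(-20838) = -1/20838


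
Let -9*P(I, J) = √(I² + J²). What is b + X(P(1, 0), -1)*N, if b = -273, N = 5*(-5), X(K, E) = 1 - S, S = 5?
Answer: -173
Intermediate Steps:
P(I, J) = -√(I² + J²)/9
X(K, E) = -4 (X(K, E) = 1 - 1*5 = 1 - 5 = -4)
N = -25
b + X(P(1, 0), -1)*N = -273 - 4*(-25) = -273 + 100 = -173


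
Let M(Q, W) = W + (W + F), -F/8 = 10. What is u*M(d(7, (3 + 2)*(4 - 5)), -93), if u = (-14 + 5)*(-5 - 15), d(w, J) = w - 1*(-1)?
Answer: -47880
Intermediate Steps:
F = -80 (F = -8*10 = -80)
d(w, J) = 1 + w (d(w, J) = w + 1 = 1 + w)
M(Q, W) = -80 + 2*W (M(Q, W) = W + (W - 80) = W + (-80 + W) = -80 + 2*W)
u = 180 (u = -9*(-20) = 180)
u*M(d(7, (3 + 2)*(4 - 5)), -93) = 180*(-80 + 2*(-93)) = 180*(-80 - 186) = 180*(-266) = -47880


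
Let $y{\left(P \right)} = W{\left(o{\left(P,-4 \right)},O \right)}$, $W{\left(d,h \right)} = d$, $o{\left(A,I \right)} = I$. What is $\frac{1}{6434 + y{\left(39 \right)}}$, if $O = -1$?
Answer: $\frac{1}{6430} \approx 0.00015552$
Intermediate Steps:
$y{\left(P \right)} = -4$
$\frac{1}{6434 + y{\left(39 \right)}} = \frac{1}{6434 - 4} = \frac{1}{6430}$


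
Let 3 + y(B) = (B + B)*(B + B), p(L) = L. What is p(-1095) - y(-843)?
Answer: -2843688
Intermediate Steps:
y(B) = -3 + 4*B**2 (y(B) = -3 + (B + B)*(B + B) = -3 + (2*B)*(2*B) = -3 + 4*B**2)
p(-1095) - y(-843) = -1095 - (-3 + 4*(-843)**2) = -1095 - (-3 + 4*710649) = -1095 - (-3 + 2842596) = -1095 - 1*2842593 = -1095 - 2842593 = -2843688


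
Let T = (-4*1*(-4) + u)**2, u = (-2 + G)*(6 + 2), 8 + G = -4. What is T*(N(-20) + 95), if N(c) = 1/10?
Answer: 4382208/5 ≈ 8.7644e+5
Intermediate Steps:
G = -12 (G = -8 - 4 = -12)
u = -112 (u = (-2 - 12)*(6 + 2) = -14*8 = -112)
N(c) = 1/10
T = 9216 (T = (-4*1*(-4) - 112)**2 = (-4*(-4) - 112)**2 = (16 - 112)**2 = (-96)**2 = 9216)
T*(N(-20) + 95) = 9216*(1/10 + 95) = 9216*(951/10) = 4382208/5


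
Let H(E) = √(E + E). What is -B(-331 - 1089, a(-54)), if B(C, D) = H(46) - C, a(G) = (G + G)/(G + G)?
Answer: -1420 - 2*√23 ≈ -1429.6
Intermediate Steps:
H(E) = √2*√E (H(E) = √(2*E) = √2*√E)
a(G) = 1 (a(G) = (2*G)/((2*G)) = (2*G)*(1/(2*G)) = 1)
B(C, D) = -C + 2*√23 (B(C, D) = √2*√46 - C = 2*√23 - C = -C + 2*√23)
-B(-331 - 1089, a(-54)) = -(-(-331 - 1089) + 2*√23) = -(-1*(-1420) + 2*√23) = -(1420 + 2*√23) = -1420 - 2*√23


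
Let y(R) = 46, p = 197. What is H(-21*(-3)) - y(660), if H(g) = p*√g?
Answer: -46 + 591*√7 ≈ 1517.6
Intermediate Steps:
H(g) = 197*√g
H(-21*(-3)) - y(660) = 197*√(-21*(-3)) - 1*46 = 197*√63 - 46 = 197*(3*√7) - 46 = 591*√7 - 46 = -46 + 591*√7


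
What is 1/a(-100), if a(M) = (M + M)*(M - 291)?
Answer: 1/78200 ≈ 1.2788e-5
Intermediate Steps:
a(M) = 2*M*(-291 + M) (a(M) = (2*M)*(-291 + M) = 2*M*(-291 + M))
1/a(-100) = 1/(2*(-100)*(-291 - 100)) = 1/(2*(-100)*(-391)) = 1/78200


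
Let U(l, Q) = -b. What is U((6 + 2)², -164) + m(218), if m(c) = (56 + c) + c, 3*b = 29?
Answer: 1447/3 ≈ 482.33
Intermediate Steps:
b = 29/3 (b = (⅓)*29 = 29/3 ≈ 9.6667)
U(l, Q) = -29/3 (U(l, Q) = -1*29/3 = -29/3)
m(c) = 56 + 2*c
U((6 + 2)², -164) + m(218) = -29/3 + (56 + 2*218) = -29/3 + (56 + 436) = -29/3 + 492 = 1447/3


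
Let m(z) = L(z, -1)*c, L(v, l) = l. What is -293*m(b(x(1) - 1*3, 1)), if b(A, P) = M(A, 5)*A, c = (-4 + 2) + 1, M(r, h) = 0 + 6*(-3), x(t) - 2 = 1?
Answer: -293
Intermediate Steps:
x(t) = 3 (x(t) = 2 + 1 = 3)
M(r, h) = -18 (M(r, h) = 0 - 18 = -18)
c = -1 (c = -2 + 1 = -1)
b(A, P) = -18*A
m(z) = 1 (m(z) = -1*(-1) = 1)
-293*m(b(x(1) - 1*3, 1)) = -293*1 = -293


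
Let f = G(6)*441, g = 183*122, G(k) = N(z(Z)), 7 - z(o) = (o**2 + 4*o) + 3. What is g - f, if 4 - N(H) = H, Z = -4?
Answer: 22326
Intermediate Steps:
z(o) = 4 - o**2 - 4*o (z(o) = 7 - ((o**2 + 4*o) + 3) = 7 - (3 + o**2 + 4*o) = 7 + (-3 - o**2 - 4*o) = 4 - o**2 - 4*o)
N(H) = 4 - H
G(k) = 0 (G(k) = 4 - (4 - 1*(-4)**2 - 4*(-4)) = 4 - (4 - 1*16 + 16) = 4 - (4 - 16 + 16) = 4 - 1*4 = 4 - 4 = 0)
g = 22326
f = 0 (f = 0*441 = 0)
g - f = 22326 - 1*0 = 22326 + 0 = 22326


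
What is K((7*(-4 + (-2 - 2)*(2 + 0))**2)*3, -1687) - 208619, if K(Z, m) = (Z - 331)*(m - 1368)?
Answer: -8435734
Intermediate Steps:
K(Z, m) = (-1368 + m)*(-331 + Z) (K(Z, m) = (-331 + Z)*(-1368 + m) = (-1368 + m)*(-331 + Z))
K((7*(-4 + (-2 - 2)*(2 + 0))**2)*3, -1687) - 208619 = (452808 - 1368*7*(-4 + (-2 - 2)*(2 + 0))**2*3 - 331*(-1687) + ((7*(-4 + (-2 - 2)*(2 + 0))**2)*3)*(-1687)) - 208619 = (452808 - 1368*7*(-4 - 4*2)**2*3 + 558397 + ((7*(-4 - 4*2)**2)*3)*(-1687)) - 208619 = (452808 - 1368*7*(-4 - 8)**2*3 + 558397 + ((7*(-4 - 8)**2)*3)*(-1687)) - 208619 = (452808 - 1368*7*(-12)**2*3 + 558397 + ((7*(-12)**2)*3)*(-1687)) - 208619 = (452808 - 1368*7*144*3 + 558397 + ((7*144)*3)*(-1687)) - 208619 = (452808 - 1378944*3 + 558397 + (1008*3)*(-1687)) - 208619 = (452808 - 1368*3024 + 558397 + 3024*(-1687)) - 208619 = (452808 - 4136832 + 558397 - 5101488) - 208619 = -8227115 - 208619 = -8435734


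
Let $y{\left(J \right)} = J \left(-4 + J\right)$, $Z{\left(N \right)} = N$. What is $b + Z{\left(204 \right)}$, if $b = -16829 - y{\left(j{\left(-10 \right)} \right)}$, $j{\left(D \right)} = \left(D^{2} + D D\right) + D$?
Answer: $-51965$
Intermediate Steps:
$j{\left(D \right)} = D + 2 D^{2}$ ($j{\left(D \right)} = \left(D^{2} + D^{2}\right) + D = 2 D^{2} + D = D + 2 D^{2}$)
$b = -52169$ ($b = -16829 - - 10 \left(1 + 2 \left(-10\right)\right) \left(-4 - 10 \left(1 + 2 \left(-10\right)\right)\right) = -16829 - - 10 \left(1 - 20\right) \left(-4 - 10 \left(1 - 20\right)\right) = -16829 - \left(-10\right) \left(-19\right) \left(-4 - -190\right) = -16829 - 190 \left(-4 + 190\right) = -16829 - 190 \cdot 186 = -16829 - 35340 = -52169$)
$b + Z{\left(204 \right)} = -52169 + 204 = -51965$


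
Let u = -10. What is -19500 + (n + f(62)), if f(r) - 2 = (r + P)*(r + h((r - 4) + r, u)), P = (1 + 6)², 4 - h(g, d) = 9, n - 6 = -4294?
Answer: -17459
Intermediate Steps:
n = -4288 (n = 6 - 4294 = -4288)
h(g, d) = -5 (h(g, d) = 4 - 1*9 = 4 - 9 = -5)
P = 49 (P = 7² = 49)
f(r) = 2 + (-5 + r)*(49 + r) (f(r) = 2 + (r + 49)*(r - 5) = 2 + (49 + r)*(-5 + r) = 2 + (-5 + r)*(49 + r))
-19500 + (n + f(62)) = -19500 + (-4288 + (-243 + 62² + 44*62)) = -19500 + (-4288 + (-243 + 3844 + 2728)) = -19500 + (-4288 + 6329) = -19500 + 2041 = -17459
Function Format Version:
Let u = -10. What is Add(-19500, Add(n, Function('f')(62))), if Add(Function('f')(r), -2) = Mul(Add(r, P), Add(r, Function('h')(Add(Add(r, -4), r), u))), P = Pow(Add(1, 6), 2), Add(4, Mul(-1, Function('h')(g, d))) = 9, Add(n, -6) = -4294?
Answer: -17459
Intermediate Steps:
n = -4288 (n = Add(6, -4294) = -4288)
Function('h')(g, d) = -5 (Function('h')(g, d) = Add(4, Mul(-1, 9)) = Add(4, -9) = -5)
P = 49 (P = Pow(7, 2) = 49)
Function('f')(r) = Add(2, Mul(Add(-5, r), Add(49, r))) (Function('f')(r) = Add(2, Mul(Add(r, 49), Add(r, -5))) = Add(2, Mul(Add(49, r), Add(-5, r))) = Add(2, Mul(Add(-5, r), Add(49, r))))
Add(-19500, Add(n, Function('f')(62))) = Add(-19500, Add(-4288, Add(-243, Pow(62, 2), Mul(44, 62)))) = Add(-19500, Add(-4288, Add(-243, 3844, 2728))) = Add(-19500, Add(-4288, 6329)) = Add(-19500, 2041) = -17459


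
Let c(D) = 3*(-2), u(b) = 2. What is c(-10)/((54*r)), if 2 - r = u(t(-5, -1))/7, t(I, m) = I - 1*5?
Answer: -7/108 ≈ -0.064815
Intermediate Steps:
t(I, m) = -5 + I (t(I, m) = I - 5 = -5 + I)
r = 12/7 (r = 2 - 2/7 = 12/7 ≈ 1.7143)
c(D) = -6
c(-10)/((54*r)) = -6/(54*(12/7)) = -6/648/7 = -6*7/648 = -7/108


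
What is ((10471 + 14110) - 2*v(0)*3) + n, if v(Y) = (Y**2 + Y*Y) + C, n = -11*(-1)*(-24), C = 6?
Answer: 24281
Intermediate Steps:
n = -264 (n = 11*(-24) = -264)
v(Y) = 6 + 2*Y**2 (v(Y) = (Y**2 + Y*Y) + 6 = (Y**2 + Y**2) + 6 = 2*Y**2 + 6 = 6 + 2*Y**2)
((10471 + 14110) - 2*v(0)*3) + n = ((10471 + 14110) - 2*(6 + 2*0**2)*3) - 264 = (24581 - 2*(6 + 2*0)*3) - 264 = (24581 - 2*(6 + 0)*3) - 264 = (24581 - 2*6*3) - 264 = (24581 - 12*3) - 264 = (24581 - 36) - 264 = 24545 - 264 = 24281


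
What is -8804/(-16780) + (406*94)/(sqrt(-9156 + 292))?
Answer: 2201/4195 - 9541*I*sqrt(554)/554 ≈ 0.52467 - 405.36*I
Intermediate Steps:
-8804/(-16780) + (406*94)/(sqrt(-9156 + 292)) = -8804*(-1/16780) + 38164/(sqrt(-8864)) = 2201/4195 + 38164/((4*I*sqrt(554))) = 2201/4195 + 38164*(-I*sqrt(554)/2216) = 2201/4195 - 9541*I*sqrt(554)/554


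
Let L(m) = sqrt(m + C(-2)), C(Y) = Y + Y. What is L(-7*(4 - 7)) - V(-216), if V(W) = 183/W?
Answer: 61/72 + sqrt(17) ≈ 4.9703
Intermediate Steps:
C(Y) = 2*Y
L(m) = sqrt(-4 + m) (L(m) = sqrt(m + 2*(-2)) = sqrt(m - 4) = sqrt(-4 + m))
L(-7*(4 - 7)) - V(-216) = sqrt(-4 - 7*(4 - 7)) - 183/(-216) = sqrt(-4 - 7*(-3)) - 183*(-1)/216 = sqrt(-4 + 21) - 1*(-61/72) = sqrt(17) + 61/72 = 61/72 + sqrt(17)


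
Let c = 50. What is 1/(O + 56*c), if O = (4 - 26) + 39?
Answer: 1/2817 ≈ 0.00035499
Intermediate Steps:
O = 17 (O = -22 + 39 = 17)
1/(O + 56*c) = 1/(17 + 56*50) = 1/(17 + 2800) = 1/2817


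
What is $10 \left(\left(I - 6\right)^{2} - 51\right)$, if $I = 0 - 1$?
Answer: $-20$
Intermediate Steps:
$I = -1$ ($I = 0 - 1 = -1$)
$10 \left(\left(I - 6\right)^{2} - 51\right) = 10 \left(\left(-1 - 6\right)^{2} - 51\right) = 10 \left(\left(-7\right)^{2} - 51\right) = 10 \left(49 - 51\right) = 10 \left(-2\right) = -20$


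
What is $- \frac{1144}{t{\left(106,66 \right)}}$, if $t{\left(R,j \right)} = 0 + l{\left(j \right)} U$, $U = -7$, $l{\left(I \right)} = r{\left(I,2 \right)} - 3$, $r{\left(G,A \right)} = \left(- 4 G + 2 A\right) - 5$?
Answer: $- \frac{286}{469} \approx -0.60981$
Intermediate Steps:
$r{\left(G,A \right)} = -5 - 4 G + 2 A$
$l{\left(I \right)} = -4 - 4 I$ ($l{\left(I \right)} = \left(-5 - 4 I + 2 \cdot 2\right) - 3 = \left(-5 - 4 I + 4\right) - 3 = \left(-1 - 4 I\right) - 3 = -4 - 4 I$)
$t{\left(R,j \right)} = 28 + 28 j$ ($t{\left(R,j \right)} = 0 + \left(-4 - 4 j\right) \left(-7\right) = 0 + \left(28 + 28 j\right) = 28 + 28 j$)
$- \frac{1144}{t{\left(106,66 \right)}} = - \frac{1144}{28 + 28 \cdot 66} = - \frac{1144}{28 + 1848} = - \frac{1144}{1876} = \left(-1144\right) \frac{1}{1876} = - \frac{286}{469}$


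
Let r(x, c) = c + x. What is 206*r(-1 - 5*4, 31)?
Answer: 2060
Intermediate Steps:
206*r(-1 - 5*4, 31) = 206*(31 + (-1 - 5*4)) = 206*(31 + (-1 - 20)) = 206*(31 - 21) = 206*10 = 2060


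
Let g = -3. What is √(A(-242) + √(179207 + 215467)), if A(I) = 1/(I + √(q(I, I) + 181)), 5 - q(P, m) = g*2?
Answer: √(-2 - 48*√131558 + 484*√394674)/(2*√(121 - 4*√3)) ≈ 25.064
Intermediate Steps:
q(P, m) = 11 (q(P, m) = 5 - (-3)*2 = 5 - 1*(-6) = 5 + 6 = 11)
A(I) = 1/(I + 8*√3) (A(I) = 1/(I + √(11 + 181)) = 1/(I + √192) = 1/(I + 8*√3))
√(A(-242) + √(179207 + 215467)) = √(1/(-242 + 8*√3) + √(179207 + 215467)) = √(1/(-242 + 8*√3) + √394674) = √(√394674 + 1/(-242 + 8*√3))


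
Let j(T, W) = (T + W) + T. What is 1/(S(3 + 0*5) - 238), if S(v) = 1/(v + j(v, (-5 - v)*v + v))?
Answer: -12/2857 ≈ -0.0042002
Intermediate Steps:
j(T, W) = W + 2*T
S(v) = 1/(4*v + v*(-5 - v)) (S(v) = 1/(v + (((-5 - v)*v + v) + 2*v)) = 1/(v + ((v*(-5 - v) + v) + 2*v)) = 1/(v + ((v + v*(-5 - v)) + 2*v)) = 1/(v + (3*v + v*(-5 - v))) = 1/(4*v + v*(-5 - v)))
1/(S(3 + 0*5) - 238) = 1/(-1/((3 + 0*5)*(1 + (3 + 0*5))) - 238) = 1/(-1/((3 + 0)*(1 + (3 + 0))) - 238) = 1/(-1/(3*(1 + 3)) - 238) = 1/(-1*⅓/4 - 238) = 1/(-1*⅓*¼ - 238) = 1/(-1/12 - 238) = 1/(-2857/12) = -12/2857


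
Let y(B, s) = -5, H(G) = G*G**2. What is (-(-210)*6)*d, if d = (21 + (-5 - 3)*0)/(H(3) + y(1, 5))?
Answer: 13230/11 ≈ 1202.7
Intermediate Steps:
H(G) = G**3
d = 21/22 (d = (21 + (-5 - 3)*0)/(3**3 - 5) = (21 - 8*0)/(27 - 5) = (21 + 0)/22 = 21*(1/22) = 21/22 ≈ 0.95455)
(-(-210)*6)*d = -(-210)*6*(21/22) = -42*(-30)*(21/22) = 1260*(21/22) = 13230/11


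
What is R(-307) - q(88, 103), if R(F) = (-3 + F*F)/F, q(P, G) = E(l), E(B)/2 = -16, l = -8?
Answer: -84422/307 ≈ -274.99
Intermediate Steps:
E(B) = -32 (E(B) = 2*(-16) = -32)
q(P, G) = -32
R(F) = (-3 + F**2)/F
R(-307) - q(88, 103) = (-307 - 3/(-307)) - 1*(-32) = (-307 - 3*(-1/307)) + 32 = (-307 + 3/307) + 32 = -94246/307 + 32 = -84422/307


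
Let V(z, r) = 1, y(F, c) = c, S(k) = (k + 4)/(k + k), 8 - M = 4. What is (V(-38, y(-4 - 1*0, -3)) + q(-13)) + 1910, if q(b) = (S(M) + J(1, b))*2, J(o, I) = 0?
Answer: 1913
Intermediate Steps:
M = 4 (M = 8 - 1*4 = 8 - 4 = 4)
S(k) = (4 + k)/(2*k) (S(k) = (4 + k)/((2*k)) = (4 + k)*(1/(2*k)) = (4 + k)/(2*k))
q(b) = 2 (q(b) = ((½)*(4 + 4)/4 + 0)*2 = ((½)*(¼)*8 + 0)*2 = (1 + 0)*2 = 1*2 = 2)
(V(-38, y(-4 - 1*0, -3)) + q(-13)) + 1910 = (1 + 2) + 1910 = 3 + 1910 = 1913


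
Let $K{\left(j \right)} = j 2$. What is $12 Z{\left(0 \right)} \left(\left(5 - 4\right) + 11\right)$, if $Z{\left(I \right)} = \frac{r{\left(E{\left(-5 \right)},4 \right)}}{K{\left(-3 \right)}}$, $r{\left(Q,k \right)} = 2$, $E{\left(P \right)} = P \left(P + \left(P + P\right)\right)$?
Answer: $-48$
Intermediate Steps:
$E{\left(P \right)} = 3 P^{2}$ ($E{\left(P \right)} = P \left(P + 2 P\right) = P 3 P = 3 P^{2}$)
$K{\left(j \right)} = 2 j$
$Z{\left(I \right)} = - \frac{1}{3}$ ($Z{\left(I \right)} = \frac{2}{2 \left(-3\right)} = \frac{2}{-6} = 2 \left(- \frac{1}{6}\right) = - \frac{1}{3}$)
$12 Z{\left(0 \right)} \left(\left(5 - 4\right) + 11\right) = 12 \left(- \frac{1}{3}\right) \left(\left(5 - 4\right) + 11\right) = - 4 \left(1 + 11\right) = \left(-4\right) 12 = -48$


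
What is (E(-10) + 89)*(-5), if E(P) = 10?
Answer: -495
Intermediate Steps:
(E(-10) + 89)*(-5) = (10 + 89)*(-5) = 99*(-5) = -495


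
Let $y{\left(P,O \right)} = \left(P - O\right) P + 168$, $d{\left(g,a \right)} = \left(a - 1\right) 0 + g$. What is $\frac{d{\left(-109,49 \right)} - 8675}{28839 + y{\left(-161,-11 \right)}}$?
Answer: $- \frac{2928}{17719} \approx -0.16525$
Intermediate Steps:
$d{\left(g,a \right)} = g$ ($d{\left(g,a \right)} = \left(-1 + a\right) 0 + g = 0 + g = g$)
$y{\left(P,O \right)} = 168 + P \left(P - O\right)$ ($y{\left(P,O \right)} = P \left(P - O\right) + 168 = 168 + P \left(P - O\right)$)
$\frac{d{\left(-109,49 \right)} - 8675}{28839 + y{\left(-161,-11 \right)}} = \frac{-109 - 8675}{28839 + \left(168 + \left(-161\right)^{2} - \left(-11\right) \left(-161\right)\right)} = - \frac{8784}{28839 + \left(168 + 25921 - 1771\right)} = - \frac{8784}{28839 + 24318} = - \frac{8784}{53157} = \left(-8784\right) \frac{1}{53157} = - \frac{2928}{17719}$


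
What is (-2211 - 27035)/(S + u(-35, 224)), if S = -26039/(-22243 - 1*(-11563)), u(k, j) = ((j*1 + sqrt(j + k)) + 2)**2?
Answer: -171021454953079920/295391589554610721 + 4523438296742400*sqrt(21)/295391589554610721 ≈ -0.50879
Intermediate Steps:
u(k, j) = (2 + j + sqrt(j + k))**2 (u(k, j) = ((j + sqrt(j + k)) + 2)**2 = (2 + j + sqrt(j + k))**2)
S = 26039/10680 (S = -26039/(-22243 + 11563) = -26039/(-10680) = -26039*(-1/10680) = 26039/10680 ≈ 2.4381)
(-2211 - 27035)/(S + u(-35, 224)) = (-2211 - 27035)/(26039/10680 + (2 + 224 + sqrt(224 - 35))**2) = -29246/(26039/10680 + (2 + 224 + sqrt(189))**2) = -29246/(26039/10680 + (2 + 224 + 3*sqrt(21))**2) = -29246/(26039/10680 + (226 + 3*sqrt(21))**2)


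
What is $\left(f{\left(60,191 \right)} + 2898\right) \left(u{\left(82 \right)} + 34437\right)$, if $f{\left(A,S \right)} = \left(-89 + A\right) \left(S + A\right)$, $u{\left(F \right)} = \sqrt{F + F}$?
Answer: $-150868497 - 8762 \sqrt{41} \approx -1.5092 \cdot 10^{8}$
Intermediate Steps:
$u{\left(F \right)} = \sqrt{2} \sqrt{F}$ ($u{\left(F \right)} = \sqrt{2 F} = \sqrt{2} \sqrt{F}$)
$f{\left(A,S \right)} = \left(-89 + A\right) \left(A + S\right)$
$\left(f{\left(60,191 \right)} + 2898\right) \left(u{\left(82 \right)} + 34437\right) = \left(\left(60^{2} - 5340 - 16999 + 60 \cdot 191\right) + 2898\right) \left(\sqrt{2} \sqrt{82} + 34437\right) = \left(\left(3600 - 5340 - 16999 + 11460\right) + 2898\right) \left(2 \sqrt{41} + 34437\right) = \left(-7279 + 2898\right) \left(34437 + 2 \sqrt{41}\right) = - 4381 \left(34437 + 2 \sqrt{41}\right) = -150868497 - 8762 \sqrt{41}$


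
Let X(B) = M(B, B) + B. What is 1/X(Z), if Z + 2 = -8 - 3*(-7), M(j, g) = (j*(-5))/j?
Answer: 1/6 ≈ 0.16667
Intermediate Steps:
M(j, g) = -5 (M(j, g) = (-5*j)/j = -5)
Z = 11 (Z = -2 + (-8 - 3*(-7)) = -2 + (-8 + 21) = -2 + 13 = 11)
X(B) = -5 + B
1/X(Z) = 1/(-5 + 11) = 1/6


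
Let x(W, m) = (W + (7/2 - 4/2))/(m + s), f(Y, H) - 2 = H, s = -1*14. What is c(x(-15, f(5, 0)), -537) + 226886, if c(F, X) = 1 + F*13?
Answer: 1815213/8 ≈ 2.2690e+5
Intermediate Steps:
s = -14
f(Y, H) = 2 + H
x(W, m) = (3/2 + W)/(-14 + m) (x(W, m) = (W + (7/2 - 4/2))/(m - 14) = (W + (7*(½) - 4*½))/(-14 + m) = (W + (7/2 - 2))/(-14 + m) = (W + 3/2)/(-14 + m) = (3/2 + W)/(-14 + m))
c(F, X) = 1 + 13*F
c(x(-15, f(5, 0)), -537) + 226886 = (1 + 13*((3/2 - 15)/(-14 + (2 + 0)))) + 226886 = (1 + 13*(-27/2/(-14 + 2))) + 226886 = (1 + 13*(-27/2/(-12))) + 226886 = (1 + 13*(-1/12*(-27/2))) + 226886 = (1 + 13*(9/8)) + 226886 = (1 + 117/8) + 226886 = 125/8 + 226886 = 1815213/8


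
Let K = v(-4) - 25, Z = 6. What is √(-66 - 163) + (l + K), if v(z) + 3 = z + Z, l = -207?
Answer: -233 + I*√229 ≈ -233.0 + 15.133*I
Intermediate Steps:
v(z) = 3 + z (v(z) = -3 + (z + 6) = -3 + (6 + z) = 3 + z)
K = -26 (K = (3 - 4) - 25 = -1 - 25 = -26)
√(-66 - 163) + (l + K) = √(-66 - 163) + (-207 - 26) = √(-229) - 233 = I*√229 - 233 = -233 + I*√229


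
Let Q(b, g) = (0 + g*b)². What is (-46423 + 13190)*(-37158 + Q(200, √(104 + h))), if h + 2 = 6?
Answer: -142331688186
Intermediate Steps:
h = 4 (h = -2 + 6 = 4)
Q(b, g) = b²*g² (Q(b, g) = (0 + b*g)² = (b*g)² = b²*g²)
(-46423 + 13190)*(-37158 + Q(200, √(104 + h))) = (-46423 + 13190)*(-37158 + 200²*(√(104 + 4))²) = -33233*(-37158 + 40000*(√108)²) = -33233*(-37158 + 40000*(6*√3)²) = -33233*(-37158 + 40000*108) = -33233*(-37158 + 4320000) = -33233*4282842 = -142331688186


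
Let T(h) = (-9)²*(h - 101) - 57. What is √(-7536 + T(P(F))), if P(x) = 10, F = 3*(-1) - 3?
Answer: 2*I*√3741 ≈ 122.33*I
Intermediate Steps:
F = -6 (F = -3 - 3 = -6)
T(h) = -8238 + 81*h (T(h) = 81*(-101 + h) - 57 = (-8181 + 81*h) - 57 = -8238 + 81*h)
√(-7536 + T(P(F))) = √(-7536 + (-8238 + 81*10)) = √(-7536 + (-8238 + 810)) = √(-7536 - 7428) = √(-14964) = 2*I*√3741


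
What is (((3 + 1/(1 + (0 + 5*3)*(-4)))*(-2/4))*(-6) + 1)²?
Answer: 344569/3481 ≈ 98.986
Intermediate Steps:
(((3 + 1/(1 + (0 + 5*3)*(-4)))*(-2/4))*(-6) + 1)² = (((3 + 1/(1 + (0 + 15)*(-4)))*(-2*¼))*(-6) + 1)² = (((3 + 1/(1 + 15*(-4)))*(-½))*(-6) + 1)² = (((3 + 1/(1 - 60))*(-½))*(-6) + 1)² = (((3 + 1/(-59))*(-½))*(-6) + 1)² = (((3 - 1/59)*(-½))*(-6) + 1)² = (((176/59)*(-½))*(-6) + 1)² = (-88/59*(-6) + 1)² = (528/59 + 1)² = (587/59)² = 344569/3481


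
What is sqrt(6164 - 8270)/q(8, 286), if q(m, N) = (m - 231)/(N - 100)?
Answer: -1674*I*sqrt(26)/223 ≈ -38.277*I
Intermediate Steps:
q(m, N) = (-231 + m)/(-100 + N)
sqrt(6164 - 8270)/q(8, 286) = sqrt(6164 - 8270)/(((-231 + 8)/(-100 + 286))) = sqrt(-2106)/((-223/186)) = (9*I*sqrt(26))/(((1/186)*(-223))) = (9*I*sqrt(26))/(-223/186) = (9*I*sqrt(26))*(-186/223) = -1674*I*sqrt(26)/223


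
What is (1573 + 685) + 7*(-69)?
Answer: 1775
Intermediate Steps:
(1573 + 685) + 7*(-69) = 2258 - 483 = 1775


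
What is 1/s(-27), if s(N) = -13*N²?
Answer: -1/9477 ≈ -0.00010552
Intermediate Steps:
1/s(-27) = 1/(-13*(-27)²) = 1/(-13*729) = 1/(-9477) = -1/9477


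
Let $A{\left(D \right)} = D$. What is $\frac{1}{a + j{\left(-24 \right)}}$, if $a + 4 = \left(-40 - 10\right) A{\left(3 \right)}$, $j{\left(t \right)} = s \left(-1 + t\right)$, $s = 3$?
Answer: $- \frac{1}{229} \approx -0.0043668$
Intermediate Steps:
$j{\left(t \right)} = -3 + 3 t$ ($j{\left(t \right)} = 3 \left(-1 + t\right) = -3 + 3 t$)
$a = -154$ ($a = -4 + \left(-40 - 10\right) 3 = -4 - 150 = -154$)
$\frac{1}{a + j{\left(-24 \right)}} = \frac{1}{-154 + \left(-3 + 3 \left(-24\right)\right)} = \frac{1}{-154 - 75} = \frac{1}{-229} = - \frac{1}{229}$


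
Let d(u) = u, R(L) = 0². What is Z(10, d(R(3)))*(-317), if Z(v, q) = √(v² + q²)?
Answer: -3170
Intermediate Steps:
R(L) = 0
Z(v, q) = √(q² + v²)
Z(10, d(R(3)))*(-317) = √(0² + 10²)*(-317) = √(0 + 100)*(-317) = √100*(-317) = 10*(-317) = -3170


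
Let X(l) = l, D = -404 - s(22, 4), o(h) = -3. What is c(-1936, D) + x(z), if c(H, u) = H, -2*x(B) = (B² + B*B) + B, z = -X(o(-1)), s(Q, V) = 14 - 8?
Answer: -3893/2 ≈ -1946.5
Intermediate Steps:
s(Q, V) = 6
D = -410 (D = -404 - 1*6 = -404 - 6 = -410)
z = 3 (z = -1*(-3) = 3)
x(B) = -B² - B/2 (x(B) = -((B² + B*B) + B)/2 = -((B² + B²) + B)/2 = -(2*B² + B)/2 = -(B + 2*B²)/2 = -B² - B/2)
c(-1936, D) + x(z) = -1936 - 1*3*(½ + 3) = -1936 - 1*3*7/2 = -1936 - 21/2 = -3893/2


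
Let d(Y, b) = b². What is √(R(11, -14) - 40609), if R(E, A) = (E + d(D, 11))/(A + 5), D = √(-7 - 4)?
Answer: I*√365613/3 ≈ 201.55*I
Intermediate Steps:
D = I*√11 (D = √(-11) = I*√11 ≈ 3.3166*I)
R(E, A) = (121 + E)/(5 + A) (R(E, A) = (E + 11²)/(A + 5) = (E + 121)/(5 + A) = (121 + E)/(5 + A))
√(R(11, -14) - 40609) = √((121 + 11)/(5 - 14) - 40609) = √(132/(-9) - 40609) = √(-⅑*132 - 40609) = √(-44/3 - 40609) = √(-121871/3) = I*√365613/3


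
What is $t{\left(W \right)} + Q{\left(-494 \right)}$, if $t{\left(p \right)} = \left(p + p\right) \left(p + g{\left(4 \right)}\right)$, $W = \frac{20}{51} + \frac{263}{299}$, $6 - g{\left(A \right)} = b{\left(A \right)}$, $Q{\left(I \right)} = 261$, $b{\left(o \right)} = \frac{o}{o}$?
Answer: $\frac{64400267729}{232532001} \approx 276.95$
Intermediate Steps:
$b{\left(o \right)} = 1$
$g{\left(A \right)} = 5$ ($g{\left(A \right)} = 6 - 1 = 5$)
$W = \frac{19393}{15249}$ ($W = 20 \cdot \frac{1}{51} + 263 \cdot \frac{1}{299} = \frac{20}{51} + \frac{263}{299} = \frac{19393}{15249} \approx 1.2718$)
$t{\left(p \right)} = 2 p \left(5 + p\right)$ ($t{\left(p \right)} = \left(p + p\right) \left(p + 5\right) = 2 p \left(5 + p\right)$)
$t{\left(W \right)} + Q{\left(-494 \right)} = 2 \cdot \frac{19393}{15249} \left(5 + \frac{19393}{15249}\right) + 261 = 2 \cdot \frac{19393}{15249} \cdot \frac{95638}{15249} + 261 = \frac{3709415468}{232532001} + 261 = \frac{64400267729}{232532001}$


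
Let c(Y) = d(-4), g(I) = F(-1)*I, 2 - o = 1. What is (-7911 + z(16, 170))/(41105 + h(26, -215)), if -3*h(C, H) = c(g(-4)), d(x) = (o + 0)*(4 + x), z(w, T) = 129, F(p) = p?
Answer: -7782/41105 ≈ -0.18932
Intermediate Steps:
o = 1 (o = 2 - 1*1 = 2 - 1 = 1)
d(x) = 4 + x (d(x) = (1 + 0)*(4 + x) = 1*(4 + x) = 4 + x)
g(I) = -I
c(Y) = 0 (c(Y) = 4 - 4 = 0)
h(C, H) = 0 (h(C, H) = -⅓*0 = 0)
(-7911 + z(16, 170))/(41105 + h(26, -215)) = (-7911 + 129)/(41105 + 0) = -7782/41105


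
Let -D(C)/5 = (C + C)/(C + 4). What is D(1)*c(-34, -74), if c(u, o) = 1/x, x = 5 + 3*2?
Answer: -2/11 ≈ -0.18182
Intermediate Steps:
D(C) = -10*C/(4 + C) (D(C) = -5*(C + C)/(C + 4) = -5*2*C/(4 + C) = -10*C/(4 + C))
x = 11 (x = 5 + 6 = 11)
c(u, o) = 1/11
D(1)*c(-34, -74) = -10*1/(4 + 1)*(1/11) = -10*1/5*(1/11) = -10*1*⅕*(1/11) = -2*1/11 = -2/11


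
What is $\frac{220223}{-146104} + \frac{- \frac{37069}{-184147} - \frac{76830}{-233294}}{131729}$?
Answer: $- \frac{623133544350948870411}{413410709461602705944} \approx -1.5073$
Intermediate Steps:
$\frac{220223}{-146104} + \frac{- \frac{37069}{-184147} - \frac{76830}{-233294}}{131729} = 220223 \left(- \frac{1}{146104}\right) + \left(\left(-37069\right) \left(- \frac{1}{184147}\right) - - \frac{38415}{116647}\right) \frac{1}{131729} = - \frac{220223}{146104} + \left(\frac{37069}{184147} + \frac{38415}{116647}\right) \frac{1}{131729} = - \frac{220223}{146104} + \frac{11397994648}{21480195109} \cdot \frac{1}{131729} = - \frac{220223}{146104} + \frac{11397994648}{2829564621513461} = - \frac{623133544350948870411}{413410709461602705944}$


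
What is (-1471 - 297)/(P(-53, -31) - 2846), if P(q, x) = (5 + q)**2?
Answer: 884/271 ≈ 3.2620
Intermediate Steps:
(-1471 - 297)/(P(-53, -31) - 2846) = (-1471 - 297)/((5 - 53)**2 - 2846) = -1768/((-48)**2 - 2846) = -1768/(2304 - 2846) = -1768/(-542) = -1768*(-1/542) = 884/271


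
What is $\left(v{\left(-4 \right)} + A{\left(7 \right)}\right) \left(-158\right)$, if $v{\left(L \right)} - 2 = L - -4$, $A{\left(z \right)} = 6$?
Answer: $-1264$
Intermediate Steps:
$v{\left(L \right)} = 6 + L$ ($v{\left(L \right)} = 2 + \left(L - -4\right) = 2 + \left(L + 4\right) = 2 + \left(4 + L\right) = 6 + L$)
$\left(v{\left(-4 \right)} + A{\left(7 \right)}\right) \left(-158\right) = \left(\left(6 - 4\right) + 6\right) \left(-158\right) = \left(2 + 6\right) \left(-158\right) = 8 \left(-158\right) = -1264$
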